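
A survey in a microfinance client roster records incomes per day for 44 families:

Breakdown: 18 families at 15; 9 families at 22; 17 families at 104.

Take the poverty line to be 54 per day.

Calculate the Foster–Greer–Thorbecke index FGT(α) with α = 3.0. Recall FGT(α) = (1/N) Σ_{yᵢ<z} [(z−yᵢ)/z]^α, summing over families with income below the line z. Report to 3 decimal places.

0.197

Poor units: 18×15, 9×22 (q = 27 of N = 44).
Normalized shortfalls: (54−15)/54 = 0.7222 (×18); (54−22)/54 = 0.5926 (×9).
Raised to α = 3.0: 0.37671 (×18); 0.20810 (×9).
Sum = 8.653749; FGT(3.0) = 8.653749 / 44 = 0.197.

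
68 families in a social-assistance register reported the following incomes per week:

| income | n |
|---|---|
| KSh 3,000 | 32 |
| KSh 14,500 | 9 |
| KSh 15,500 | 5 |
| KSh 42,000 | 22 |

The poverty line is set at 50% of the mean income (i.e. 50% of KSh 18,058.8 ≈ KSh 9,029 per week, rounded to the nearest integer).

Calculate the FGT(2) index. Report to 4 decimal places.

Incomes under z: 32×KSh 3,000 (q = 32 of N = 68).
Normalized shortfalls: (9029−3000)/9029 = 0.6677 (×32).
Squared: 0.4459 (×32).
Sum = 14.267939; P₂ = 14.267939 / 68 = 0.2098.

0.2098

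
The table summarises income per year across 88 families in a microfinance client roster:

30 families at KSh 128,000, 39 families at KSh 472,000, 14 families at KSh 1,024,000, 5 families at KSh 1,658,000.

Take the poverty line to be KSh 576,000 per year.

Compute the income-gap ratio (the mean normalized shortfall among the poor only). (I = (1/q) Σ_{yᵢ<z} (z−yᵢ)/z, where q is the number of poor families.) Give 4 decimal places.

Below z: 30×KSh 128,000, 39×KSh 472,000 (q = 69 of N = 88).
Relative gaps: 0.7778 (×30), 0.1806 (×39); sum = 30.375000.
The income-gap ratio divides by q (the poor only): 30.375000 / 69 = 0.4402.

0.4402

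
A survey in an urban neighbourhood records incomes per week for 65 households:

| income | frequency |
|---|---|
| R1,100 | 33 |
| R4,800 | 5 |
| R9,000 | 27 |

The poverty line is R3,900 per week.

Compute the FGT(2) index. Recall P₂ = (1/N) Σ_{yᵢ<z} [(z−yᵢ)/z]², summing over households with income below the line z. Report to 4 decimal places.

0.2617

Below the line: 33×R1,100 (q = 33 of N = 65).
Gap ratios (z−y)/z: (3900−1100)/3900 = 0.7179 (×33).
Squared: 0.5155 (×33).
Sum = 17.009862; P₂ = 17.009862 / 65 = 0.2617.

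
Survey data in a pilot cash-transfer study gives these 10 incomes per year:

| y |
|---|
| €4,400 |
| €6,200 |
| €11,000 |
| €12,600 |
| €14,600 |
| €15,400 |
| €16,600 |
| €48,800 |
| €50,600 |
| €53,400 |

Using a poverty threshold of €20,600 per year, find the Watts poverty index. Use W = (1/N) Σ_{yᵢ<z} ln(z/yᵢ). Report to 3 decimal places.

Below z: €4,400, €6,200, €11,000, €12,600, €14,600, €15,400, €16,600 (q = 7 of N = 10).
ln(z/y) terms: ln(20600/4400) = 1.5437; ln(20600/6200) = 1.2007; ln(20600/11000) = 0.6274; ln(20600/12600) = 0.4916; ln(20600/14600) = 0.3443; ln(20600/15400) = 0.2909; ln(20600/16600) = 0.2159.
W = 4.714500 / 10 = 0.471.

0.471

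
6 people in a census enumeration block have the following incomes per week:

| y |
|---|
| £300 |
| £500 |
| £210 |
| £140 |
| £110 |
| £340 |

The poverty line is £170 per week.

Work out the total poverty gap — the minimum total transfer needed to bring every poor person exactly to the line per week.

Below z: £110, £140 (q = 2 of N = 6).
Individual gaps: 170−110 = 60; 170−140 = 30.
Aggregate gap = £90.

£90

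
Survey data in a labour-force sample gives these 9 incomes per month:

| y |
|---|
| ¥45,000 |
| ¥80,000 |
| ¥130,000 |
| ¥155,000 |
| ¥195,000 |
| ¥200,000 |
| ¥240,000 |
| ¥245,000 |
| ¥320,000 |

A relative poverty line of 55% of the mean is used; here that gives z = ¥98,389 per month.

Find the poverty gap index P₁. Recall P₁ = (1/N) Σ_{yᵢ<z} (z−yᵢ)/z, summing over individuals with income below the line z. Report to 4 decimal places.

Poor units: ¥45,000, ¥80,000 (q = 2 of N = 9).
Shortfall ratios: (98389−45000)/98389 = 0.5426; (98389−80000)/98389 = 0.1869.
Sum of shortfalls = 0.729533; P₁ averages over all N: 0.729533 / 9 = 0.0811.

0.0811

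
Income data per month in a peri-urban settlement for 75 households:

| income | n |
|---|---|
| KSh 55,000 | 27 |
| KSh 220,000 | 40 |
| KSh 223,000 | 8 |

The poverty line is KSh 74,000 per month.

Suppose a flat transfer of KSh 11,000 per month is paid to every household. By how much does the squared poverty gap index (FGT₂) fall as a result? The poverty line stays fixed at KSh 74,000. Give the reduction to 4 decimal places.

0.0195

Before: below the line — 27×KSh 55,000; squared poverty gap index (FGT₂) = 0.023733.
After the KSh 11,000 transfer: below the line — 27×KSh 66,000; squared poverty gap index (FGT₂) = 0.004207.
Reduction = 0.023733 − 0.004207 = 0.0195.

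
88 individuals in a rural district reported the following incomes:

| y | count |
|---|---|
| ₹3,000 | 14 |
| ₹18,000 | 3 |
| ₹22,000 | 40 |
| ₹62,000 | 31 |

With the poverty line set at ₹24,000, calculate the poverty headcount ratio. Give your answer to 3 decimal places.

57 of the 88 individuals have income below ₹24,000.
H = 57/88 = 0.648.

0.648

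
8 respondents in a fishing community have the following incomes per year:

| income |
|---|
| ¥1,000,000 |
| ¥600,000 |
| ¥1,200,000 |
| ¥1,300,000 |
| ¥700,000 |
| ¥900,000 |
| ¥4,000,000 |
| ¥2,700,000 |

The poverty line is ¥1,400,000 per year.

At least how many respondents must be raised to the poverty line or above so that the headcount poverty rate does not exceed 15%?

6 of the 8 respondents are poor, so H = 6/8 = 0.750.
A headcount ratio of at most 15% allows at most ⌊0.15 × 8⌋ = 1 poor respondents.
So at least 6 − 1 = 5 must be lifted.

5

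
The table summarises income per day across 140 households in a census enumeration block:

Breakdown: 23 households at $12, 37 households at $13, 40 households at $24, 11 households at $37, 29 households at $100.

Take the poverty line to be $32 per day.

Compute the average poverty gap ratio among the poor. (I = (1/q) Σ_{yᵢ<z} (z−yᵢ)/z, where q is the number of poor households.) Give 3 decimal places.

0.463

Below the line: 23×$12, 37×$13, 40×$24 (q = 100 of N = 140).
Relative gaps: 0.6250 (×23), 0.5938 (×37), 0.2500 (×40); sum = 46.343750.
I averages over the q = 100 poor units only: 46.343750 / 100 = 0.463.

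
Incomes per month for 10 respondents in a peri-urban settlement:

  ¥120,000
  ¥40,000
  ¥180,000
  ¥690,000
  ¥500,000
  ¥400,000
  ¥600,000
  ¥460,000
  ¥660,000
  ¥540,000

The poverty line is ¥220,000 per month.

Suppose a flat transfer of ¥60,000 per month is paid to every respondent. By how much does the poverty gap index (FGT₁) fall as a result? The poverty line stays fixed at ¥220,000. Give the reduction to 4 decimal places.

0.0727

Before: below the line — ¥40,000, ¥120,000, ¥180,000; poverty gap index (FGT₁) = 0.145455.
After the ¥60,000 transfer: below the line — ¥100,000, ¥180,000; poverty gap index (FGT₁) = 0.072727.
Reduction = 0.145455 − 0.072727 = 0.0727.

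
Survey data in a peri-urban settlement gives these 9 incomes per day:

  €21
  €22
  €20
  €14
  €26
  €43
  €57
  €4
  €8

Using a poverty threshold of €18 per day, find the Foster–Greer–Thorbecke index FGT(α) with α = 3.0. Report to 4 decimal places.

Below z: €4, €8, €14 (q = 3 of N = 9).
Gap ratios (z−y)/z: (18−4)/18 = 0.7778; (18−8)/18 = 0.5556; (18−14)/18 = 0.2222.
Raised to α = 3.0: 0.47051; 0.17147; 0.01097.
Sum = 0.652949; FGT(3.0) = 0.652949 / 9 = 0.0725.

0.0725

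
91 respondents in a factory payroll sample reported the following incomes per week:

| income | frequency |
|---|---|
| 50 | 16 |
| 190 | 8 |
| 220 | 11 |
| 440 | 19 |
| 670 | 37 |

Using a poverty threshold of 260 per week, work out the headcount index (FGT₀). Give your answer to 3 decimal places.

35 of the 91 respondents have income below 260.
H = 35/91 = 0.385.

0.385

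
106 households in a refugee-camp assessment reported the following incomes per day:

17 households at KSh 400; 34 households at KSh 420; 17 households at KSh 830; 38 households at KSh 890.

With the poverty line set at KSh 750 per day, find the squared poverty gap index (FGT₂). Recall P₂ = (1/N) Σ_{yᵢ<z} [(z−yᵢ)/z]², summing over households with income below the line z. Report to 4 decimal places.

0.0970

Below z: 17×KSh 400, 34×KSh 420 (q = 51 of N = 106).
Shortfall ratios: (750−400)/750 = 0.4667 (×17); (750−420)/750 = 0.4400 (×34).
Squared: 0.2178 (×17); 0.1936 (×34).
Sum = 10.284622; P₂ = 10.284622 / 106 = 0.0970.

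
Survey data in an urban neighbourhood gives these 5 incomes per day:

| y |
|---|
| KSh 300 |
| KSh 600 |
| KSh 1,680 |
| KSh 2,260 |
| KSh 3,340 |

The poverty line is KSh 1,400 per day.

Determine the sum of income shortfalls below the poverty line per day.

Below z: KSh 300, KSh 600 (q = 2 of N = 5).
Individual gaps: 1400−300 = 1100; 1400−600 = 800.
Aggregate gap = KSh 1,900.

KSh 1,900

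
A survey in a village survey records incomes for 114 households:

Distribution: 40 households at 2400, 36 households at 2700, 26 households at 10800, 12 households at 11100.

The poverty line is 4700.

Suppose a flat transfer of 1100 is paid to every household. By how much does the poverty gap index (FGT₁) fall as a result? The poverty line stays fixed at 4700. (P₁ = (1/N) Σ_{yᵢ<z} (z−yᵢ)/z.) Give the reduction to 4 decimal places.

Before: below the line — 40×2400, 36×2700; poverty gap index (FGT₁) = 0.306084.
After the 1100 transfer: below the line — 40×3500, 36×3800; poverty gap index (FGT₁) = 0.150056.
Reduction = 0.306084 − 0.150056 = 0.1560.

0.1560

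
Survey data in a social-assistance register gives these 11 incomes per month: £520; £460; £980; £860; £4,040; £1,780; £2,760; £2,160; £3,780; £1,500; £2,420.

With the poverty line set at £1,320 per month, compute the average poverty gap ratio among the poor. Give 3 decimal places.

0.466

Below the line: £460, £520, £860, £980 (q = 4 of N = 11).
Relative gaps: 0.6515, 0.6061, 0.3485, 0.2576; sum = 1.863636.
I averages over the q = 4 poor units only: 1.863636 / 4 = 0.466.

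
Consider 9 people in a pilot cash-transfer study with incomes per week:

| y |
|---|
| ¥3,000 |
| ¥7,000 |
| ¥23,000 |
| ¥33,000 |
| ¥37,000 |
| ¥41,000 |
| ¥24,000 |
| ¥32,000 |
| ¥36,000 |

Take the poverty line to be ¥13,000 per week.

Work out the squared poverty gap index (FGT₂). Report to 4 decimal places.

0.0894

Below the line: ¥3,000, ¥7,000 (q = 2 of N = 9).
Relative gaps: (13000−3000)/13000 = 0.7692; (13000−7000)/13000 = 0.4615.
Squared: 0.5917; 0.2130.
Sum = 0.804734; P₂ = 0.804734 / 9 = 0.0894.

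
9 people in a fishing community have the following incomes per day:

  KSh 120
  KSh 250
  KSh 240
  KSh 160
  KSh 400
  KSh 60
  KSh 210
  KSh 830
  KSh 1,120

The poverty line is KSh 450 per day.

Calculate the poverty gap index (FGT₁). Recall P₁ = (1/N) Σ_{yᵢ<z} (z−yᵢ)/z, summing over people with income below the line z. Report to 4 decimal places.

Incomes under z: KSh 60, KSh 120, KSh 160, KSh 210, KSh 240, KSh 250, KSh 400 (q = 7 of N = 9).
Normalized shortfalls: (450−60)/450 = 0.8667; (450−120)/450 = 0.7333; (450−160)/450 = 0.6444; (450−210)/450 = 0.5333; (450−240)/450 = 0.4667; (450−250)/450 = 0.4444; (450−400)/450 = 0.1111.
Sum of shortfalls = 3.800000; P₁ averages over all N: 3.800000 / 9 = 0.4222.

0.4222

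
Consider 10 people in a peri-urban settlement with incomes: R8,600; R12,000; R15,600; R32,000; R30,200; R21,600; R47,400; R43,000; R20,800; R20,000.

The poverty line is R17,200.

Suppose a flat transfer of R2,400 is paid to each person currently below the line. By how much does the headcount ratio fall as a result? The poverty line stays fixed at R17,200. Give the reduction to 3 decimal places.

0.100

Before: below the line — R8,600, R12,000, R15,600; headcount ratio = 0.30000.
After the R2,400 transfer: below the line — R11,000, R14,400; headcount ratio = 0.20000.
Reduction = 0.30000 − 0.20000 = 0.100.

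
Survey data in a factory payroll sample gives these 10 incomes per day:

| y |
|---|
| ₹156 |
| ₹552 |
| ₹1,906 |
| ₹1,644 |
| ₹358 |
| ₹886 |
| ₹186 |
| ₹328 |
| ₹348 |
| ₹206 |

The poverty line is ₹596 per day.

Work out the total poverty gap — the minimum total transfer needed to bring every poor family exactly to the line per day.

Incomes under z: ₹156, ₹186, ₹206, ₹328, ₹348, ₹358, ₹552 (q = 7 of N = 10).
Individual gaps: 596−156 = 440; 596−186 = 410; 596−206 = 390; 596−328 = 268; 596−348 = 248; 596−358 = 238; 596−552 = 44.
Aggregate gap = ₹2,038.

₹2,038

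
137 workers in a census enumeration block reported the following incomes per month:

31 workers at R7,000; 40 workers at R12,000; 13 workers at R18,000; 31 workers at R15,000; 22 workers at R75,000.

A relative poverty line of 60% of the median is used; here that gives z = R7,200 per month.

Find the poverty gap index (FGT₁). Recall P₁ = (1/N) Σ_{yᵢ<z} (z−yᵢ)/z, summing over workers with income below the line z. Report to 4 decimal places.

0.0063

Below the line: 31×R7,000 (q = 31 of N = 137).
Relative gaps: (7200−7000)/7200 = 0.0278 (×31).
Σ = 0.861111. Dividing by the full population N = 137 gives P₁ = 0.0063.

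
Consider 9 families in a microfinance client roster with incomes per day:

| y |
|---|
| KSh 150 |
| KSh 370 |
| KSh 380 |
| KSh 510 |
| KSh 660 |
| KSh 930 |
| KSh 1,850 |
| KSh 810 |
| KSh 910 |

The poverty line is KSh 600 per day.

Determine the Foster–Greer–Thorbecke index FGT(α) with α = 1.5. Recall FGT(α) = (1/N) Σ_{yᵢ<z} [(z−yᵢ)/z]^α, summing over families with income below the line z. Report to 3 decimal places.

Poor units: KSh 150, KSh 370, KSh 380, KSh 510 (q = 4 of N = 9).
Shortfall ratios: (600−150)/600 = 0.7500; (600−370)/600 = 0.3833; (600−380)/600 = 0.3667; (600−510)/600 = 0.1500.
Raised to α = 1.5: 0.64952; 0.23734; 0.22203; 0.05809.
Sum = 1.166978; FGT(1.5) = 1.166978 / 9 = 0.130.

0.130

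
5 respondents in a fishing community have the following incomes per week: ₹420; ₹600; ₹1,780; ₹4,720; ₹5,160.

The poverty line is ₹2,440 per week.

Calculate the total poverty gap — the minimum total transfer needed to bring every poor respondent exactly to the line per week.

Poor units: ₹420, ₹600, ₹1,780 (q = 3 of N = 5).
Individual gaps: 2440−420 = 2020; 2440−600 = 1840; 2440−1780 = 660.
Aggregate gap = ₹4,520.

₹4,520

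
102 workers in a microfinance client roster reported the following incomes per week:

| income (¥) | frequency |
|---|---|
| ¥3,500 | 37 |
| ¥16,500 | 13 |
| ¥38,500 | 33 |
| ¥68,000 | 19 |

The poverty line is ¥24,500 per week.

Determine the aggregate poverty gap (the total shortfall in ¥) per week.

Poor units: 37×¥3,500, 13×¥16,500 (q = 50 of N = 102).
Individual gaps: 37×(24500−3500) = 777000; 13×(24500−16500) = 104000.
Aggregate gap = ¥881,000.

¥881,000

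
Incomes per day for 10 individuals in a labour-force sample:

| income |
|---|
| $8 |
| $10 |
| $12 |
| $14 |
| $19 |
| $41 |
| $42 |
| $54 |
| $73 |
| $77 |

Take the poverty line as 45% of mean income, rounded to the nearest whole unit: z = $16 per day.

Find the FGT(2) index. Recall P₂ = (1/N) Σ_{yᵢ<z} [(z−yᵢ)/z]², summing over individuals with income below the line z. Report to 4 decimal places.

Below z: $8, $10, $12, $14 (q = 4 of N = 10).
Gap ratios (z−y)/z: (16−8)/16 = 0.5000; (16−10)/16 = 0.3750; (16−12)/16 = 0.2500; (16−14)/16 = 0.1250.
Squared: 0.2500; 0.1406; 0.0625; 0.0156.
Sum = 0.468750; P₂ = 0.468750 / 10 = 0.0469.

0.0469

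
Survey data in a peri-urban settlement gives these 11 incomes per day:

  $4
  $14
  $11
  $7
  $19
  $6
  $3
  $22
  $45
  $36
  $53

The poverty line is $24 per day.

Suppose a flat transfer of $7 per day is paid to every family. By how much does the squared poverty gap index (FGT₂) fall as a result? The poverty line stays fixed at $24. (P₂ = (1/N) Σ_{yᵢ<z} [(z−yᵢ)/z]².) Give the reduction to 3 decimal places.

0.177

Before: below the line — $3, $4, $6, $7, $11, $14, $19, $22; squared poverty gap index (FGT₂) = 0.27652.
After the $7 transfer: below the line — $10, $11, $13, $14, $18, $21; squared poverty gap index (FGT₂) = 0.09959.
Reduction = 0.27652 − 0.09959 = 0.177.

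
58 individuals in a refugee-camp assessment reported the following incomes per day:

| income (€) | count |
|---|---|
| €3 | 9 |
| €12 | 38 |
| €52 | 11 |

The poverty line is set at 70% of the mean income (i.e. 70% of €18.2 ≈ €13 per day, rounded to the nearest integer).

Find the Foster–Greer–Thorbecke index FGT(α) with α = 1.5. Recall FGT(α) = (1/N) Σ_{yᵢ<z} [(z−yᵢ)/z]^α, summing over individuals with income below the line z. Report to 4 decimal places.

0.1187

Incomes under z: 9×€3, 38×€12 (q = 47 of N = 58).
Shortfall ratios: (13−3)/13 = 0.7692 (×9); (13−12)/13 = 0.0769 (×38).
Raised to α = 1.5: 0.67466 (×9); 0.02133 (×38).
Sum = 6.882656; FGT(1.5) = 6.882656 / 58 = 0.1187.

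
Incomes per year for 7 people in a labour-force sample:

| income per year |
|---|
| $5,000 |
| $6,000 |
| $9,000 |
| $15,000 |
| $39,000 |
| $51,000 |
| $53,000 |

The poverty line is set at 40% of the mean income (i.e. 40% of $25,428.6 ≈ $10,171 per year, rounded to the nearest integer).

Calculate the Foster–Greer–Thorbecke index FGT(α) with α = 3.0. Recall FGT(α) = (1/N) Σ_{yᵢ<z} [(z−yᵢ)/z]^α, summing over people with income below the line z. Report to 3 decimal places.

Below the line: $5,000, $6,000, $9,000 (q = 3 of N = 7).
Normalized shortfalls: (10171−5000)/10171 = 0.5084; (10171−6000)/10171 = 0.4101; (10171−9000)/10171 = 0.1151.
Raised to α = 3.0: 0.13141; 0.06897; 0.00153.
Sum = 0.201903; FGT(3.0) = 0.201903 / 7 = 0.029.

0.029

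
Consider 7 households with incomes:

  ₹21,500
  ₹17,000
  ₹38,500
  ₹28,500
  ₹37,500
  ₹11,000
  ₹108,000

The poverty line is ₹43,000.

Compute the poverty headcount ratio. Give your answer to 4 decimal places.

0.8571

6 of the 7 households have income below ₹43,000.
H = 6/7 = 0.8571.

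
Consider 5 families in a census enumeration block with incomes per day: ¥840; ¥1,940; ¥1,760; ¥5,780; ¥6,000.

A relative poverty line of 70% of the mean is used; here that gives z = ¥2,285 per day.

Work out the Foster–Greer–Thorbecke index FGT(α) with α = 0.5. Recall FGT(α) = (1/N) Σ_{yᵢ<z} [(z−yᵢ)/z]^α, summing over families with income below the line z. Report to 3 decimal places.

Poor units: ¥840, ¥1,760, ¥1,940 (q = 3 of N = 5).
Relative gaps: (2285−840)/2285 = 0.6324; (2285−1760)/2285 = 0.2298; (2285−1940)/2285 = 0.1510.
Raised to α = 0.5: 0.79523; 0.47933; 0.38857.
Sum = 1.663126; FGT(0.5) = 1.663126 / 5 = 0.333.

0.333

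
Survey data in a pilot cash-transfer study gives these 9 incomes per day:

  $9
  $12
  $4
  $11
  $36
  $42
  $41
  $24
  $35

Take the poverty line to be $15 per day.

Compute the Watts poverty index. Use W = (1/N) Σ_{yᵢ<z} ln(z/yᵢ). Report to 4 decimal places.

Below z: $4, $9, $11, $12 (q = 4 of N = 9).
Log shortfalls: ln(15/4) = 1.3218; ln(15/9) = 0.5108; ln(15/11) = 0.3102; ln(15/12) = 0.2231.
W = 2.365880 / 9 = 0.2629.

0.2629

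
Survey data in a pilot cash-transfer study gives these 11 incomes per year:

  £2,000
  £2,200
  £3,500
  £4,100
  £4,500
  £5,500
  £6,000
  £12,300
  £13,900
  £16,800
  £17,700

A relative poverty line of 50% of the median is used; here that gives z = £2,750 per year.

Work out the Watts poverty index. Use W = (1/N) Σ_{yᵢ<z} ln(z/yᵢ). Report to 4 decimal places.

Incomes under z: £2,000, £2,200 (q = 2 of N = 11).
Log gaps: ln(2750/2000) = 0.3185; ln(2750/2200) = 0.2231.
W = 0.541597 / 11 = 0.0492.

0.0492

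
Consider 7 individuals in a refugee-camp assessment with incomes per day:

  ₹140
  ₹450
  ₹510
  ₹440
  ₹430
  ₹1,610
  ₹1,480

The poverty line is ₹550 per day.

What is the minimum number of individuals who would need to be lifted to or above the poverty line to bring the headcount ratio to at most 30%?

3

5 of the 7 individuals are poor, so H = 5/7 = 0.714.
A headcount ratio of at most 30% allows at most ⌊0.30 × 7⌋ = 2 poor individuals.
So at least 5 − 2 = 3 must be lifted.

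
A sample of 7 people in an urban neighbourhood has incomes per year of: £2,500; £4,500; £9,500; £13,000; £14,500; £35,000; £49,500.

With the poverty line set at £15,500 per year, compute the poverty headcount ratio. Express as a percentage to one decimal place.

5 of the 7 people have income below £15,500.
H = 5/7 = 71.4%.

71.4%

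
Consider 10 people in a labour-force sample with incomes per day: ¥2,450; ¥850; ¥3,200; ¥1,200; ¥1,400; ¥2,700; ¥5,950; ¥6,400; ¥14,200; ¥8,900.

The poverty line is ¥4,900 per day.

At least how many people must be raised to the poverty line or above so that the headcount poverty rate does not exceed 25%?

4

6 of the 10 people are poor, so H = 6/10 = 0.600.
A headcount ratio of at most 25% allows at most ⌊0.25 × 10⌋ = 2 poor people.
So at least 6 − 2 = 4 must be lifted.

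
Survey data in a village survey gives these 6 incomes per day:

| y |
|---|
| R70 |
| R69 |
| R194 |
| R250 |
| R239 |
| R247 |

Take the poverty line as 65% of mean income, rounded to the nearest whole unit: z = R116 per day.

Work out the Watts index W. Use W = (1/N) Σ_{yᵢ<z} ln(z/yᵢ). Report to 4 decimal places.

0.1708

Below the line: R69, R70 (q = 2 of N = 6).
Log shortfalls: ln(116/69) = 0.5195; ln(116/70) = 0.5051.
W = 1.024579 / 6 = 0.1708.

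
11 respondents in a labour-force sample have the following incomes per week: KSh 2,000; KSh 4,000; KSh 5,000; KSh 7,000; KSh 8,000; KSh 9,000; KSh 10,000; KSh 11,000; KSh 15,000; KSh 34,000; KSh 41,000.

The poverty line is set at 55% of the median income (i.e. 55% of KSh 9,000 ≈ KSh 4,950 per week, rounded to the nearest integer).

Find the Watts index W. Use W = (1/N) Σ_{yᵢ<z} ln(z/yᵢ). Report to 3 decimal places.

Below z: KSh 2,000, KSh 4,000 (q = 2 of N = 11).
ln(z/y) terms: ln(4950/2000) = 0.9062; ln(4950/4000) = 0.2131.
W = 1.119334 / 11 = 0.102.

0.102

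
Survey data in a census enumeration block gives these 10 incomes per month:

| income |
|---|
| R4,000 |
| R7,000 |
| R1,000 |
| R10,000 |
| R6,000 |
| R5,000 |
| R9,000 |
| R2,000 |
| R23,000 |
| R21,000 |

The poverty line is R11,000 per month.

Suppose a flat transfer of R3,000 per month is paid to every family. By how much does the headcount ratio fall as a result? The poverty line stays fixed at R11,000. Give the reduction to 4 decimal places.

0.2000

Before: below the line — R1,000, R2,000, R4,000, R5,000, R6,000, R7,000, R9,000, R10,000; headcount ratio = 0.800000.
After the R3,000 transfer: below the line — R4,000, R5,000, R7,000, R8,000, R9,000, R10,000; headcount ratio = 0.600000.
Reduction = 0.800000 − 0.600000 = 0.2000.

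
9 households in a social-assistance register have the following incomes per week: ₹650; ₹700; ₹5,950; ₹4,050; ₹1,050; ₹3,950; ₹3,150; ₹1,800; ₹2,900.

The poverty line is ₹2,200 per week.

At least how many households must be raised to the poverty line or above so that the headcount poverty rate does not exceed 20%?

3

Currently q = 4 of N = 9 are below the line (H = 0.444).
A headcount ratio of at most 20% allows at most ⌊0.20 × 9⌋ = 1 poor households.
So at least 4 − 1 = 3 must be lifted.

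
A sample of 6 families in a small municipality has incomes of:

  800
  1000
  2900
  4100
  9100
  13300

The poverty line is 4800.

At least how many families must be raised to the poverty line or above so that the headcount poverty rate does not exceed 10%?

Currently q = 4 of N = 6 are below the line (H = 0.667).
A headcount ratio of at most 10% allows at most ⌊0.10 × 6⌋ = 0 poor families.
So at least 4 − 0 = 4 must be lifted.

4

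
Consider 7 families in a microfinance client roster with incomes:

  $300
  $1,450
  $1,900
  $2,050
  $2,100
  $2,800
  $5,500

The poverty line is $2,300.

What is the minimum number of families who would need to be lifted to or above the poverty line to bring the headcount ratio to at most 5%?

Currently q = 5 of N = 7 are below the line (H = 0.714).
A headcount ratio of at most 5% allows at most ⌊0.05 × 7⌋ = 0 poor families.
So at least 5 − 0 = 5 must be lifted.

5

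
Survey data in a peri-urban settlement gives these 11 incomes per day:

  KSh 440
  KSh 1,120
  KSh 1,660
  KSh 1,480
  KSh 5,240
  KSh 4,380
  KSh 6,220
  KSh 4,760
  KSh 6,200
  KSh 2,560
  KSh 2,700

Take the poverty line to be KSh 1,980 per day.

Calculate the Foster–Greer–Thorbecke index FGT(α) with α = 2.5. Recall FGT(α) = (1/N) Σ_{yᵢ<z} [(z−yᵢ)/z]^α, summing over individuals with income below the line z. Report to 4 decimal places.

Below the line: KSh 440, KSh 1,120, KSh 1,480, KSh 1,660 (q = 4 of N = 11).
Normalized shortfalls: (1980−440)/1980 = 0.7778; (1980−1120)/1980 = 0.4343; (1980−1480)/1980 = 0.2525; (1980−1660)/1980 = 0.1616.
Raised to α = 2.5: 0.53351; 0.12433; 0.03205; 0.01050.
Sum = 0.700383; FGT(2.5) = 0.700383 / 11 = 0.0637.

0.0637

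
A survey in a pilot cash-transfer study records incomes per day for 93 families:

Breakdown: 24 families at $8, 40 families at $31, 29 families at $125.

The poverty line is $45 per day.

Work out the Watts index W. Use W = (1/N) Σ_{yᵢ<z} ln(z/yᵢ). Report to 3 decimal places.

Poor units: 24×$8, 40×$31 (q = 64 of N = 93).
Log shortfalls: ln(45/8) = 1.7272 (×24); ln(45/31) = 0.3727 (×40).
W = 56.360314 / 93 = 0.606.

0.606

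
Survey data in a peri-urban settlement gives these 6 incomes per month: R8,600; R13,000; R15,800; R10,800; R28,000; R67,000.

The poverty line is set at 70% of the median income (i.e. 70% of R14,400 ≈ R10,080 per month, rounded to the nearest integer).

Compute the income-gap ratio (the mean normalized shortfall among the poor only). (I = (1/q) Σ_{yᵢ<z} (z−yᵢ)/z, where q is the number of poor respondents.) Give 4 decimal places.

0.1468

Poor units: R8,600 (q = 1 of N = 6).
Relative gaps: 0.1468; sum = 0.146825.
I averages over the q = 1 poor units only: 0.146825 / 1 = 0.1468.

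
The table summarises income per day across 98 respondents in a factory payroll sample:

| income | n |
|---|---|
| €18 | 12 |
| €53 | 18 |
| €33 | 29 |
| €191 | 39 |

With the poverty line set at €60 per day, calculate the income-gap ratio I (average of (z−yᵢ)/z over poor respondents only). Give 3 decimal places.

Below z: 12×€18, 29×€33, 18×€53 (q = 59 of N = 98).
Shortfall ratios (z−y)/z: 0.7000 (×12), 0.4500 (×29), 0.1167 (×18); sum = 23.550000.
The income-gap ratio divides by q (the poor only): 23.550000 / 59 = 0.399.

0.399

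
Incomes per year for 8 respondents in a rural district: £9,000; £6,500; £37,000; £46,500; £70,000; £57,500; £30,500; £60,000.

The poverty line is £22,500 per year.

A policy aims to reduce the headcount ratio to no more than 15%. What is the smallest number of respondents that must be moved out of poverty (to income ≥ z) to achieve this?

Currently q = 2 of N = 8 are below the line (H = 0.250).
A headcount ratio of at most 15% allows at most ⌊0.15 × 8⌋ = 1 poor respondents.
So at least 2 − 1 = 1 must be lifted.

1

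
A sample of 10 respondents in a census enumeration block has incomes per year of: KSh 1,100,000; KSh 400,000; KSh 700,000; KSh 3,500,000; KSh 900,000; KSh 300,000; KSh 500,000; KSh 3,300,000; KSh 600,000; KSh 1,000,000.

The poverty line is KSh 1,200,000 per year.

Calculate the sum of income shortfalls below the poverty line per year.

Poor units: KSh 300,000, KSh 400,000, KSh 500,000, KSh 600,000, KSh 700,000, KSh 900,000, KSh 1,000,000, KSh 1,100,000 (q = 8 of N = 10).
Individual gaps: 1200000−300000 = 900000; 1200000−400000 = 800000; 1200000−500000 = 700000; 1200000−600000 = 600000; 1200000−700000 = 500000; 1200000−900000 = 300000; 1200000−1000000 = 200000; 1200000−1100000 = 100000.
Aggregate gap = KSh 4,100,000.

KSh 4,100,000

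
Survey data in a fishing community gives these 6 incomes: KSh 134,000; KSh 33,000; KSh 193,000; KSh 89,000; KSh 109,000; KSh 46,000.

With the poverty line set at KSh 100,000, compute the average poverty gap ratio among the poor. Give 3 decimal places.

Below z: KSh 33,000, KSh 46,000, KSh 89,000 (q = 3 of N = 6).
Relative gaps: 0.6700, 0.5400, 0.1100; sum = 1.320000.
I averages over the q = 3 poor units only: 1.320000 / 3 = 0.440.

0.440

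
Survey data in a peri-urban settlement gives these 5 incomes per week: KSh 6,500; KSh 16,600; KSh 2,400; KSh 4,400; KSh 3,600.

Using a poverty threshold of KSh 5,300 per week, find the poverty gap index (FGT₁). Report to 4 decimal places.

0.2075

Below z: KSh 2,400, KSh 3,600, KSh 4,400 (q = 3 of N = 5).
Relative gaps: (5300−2400)/5300 = 0.5472; (5300−3600)/5300 = 0.3208; (5300−4400)/5300 = 0.1698.
Sum of shortfalls = 1.037736; P₁ averages over all N: 1.037736 / 5 = 0.2075.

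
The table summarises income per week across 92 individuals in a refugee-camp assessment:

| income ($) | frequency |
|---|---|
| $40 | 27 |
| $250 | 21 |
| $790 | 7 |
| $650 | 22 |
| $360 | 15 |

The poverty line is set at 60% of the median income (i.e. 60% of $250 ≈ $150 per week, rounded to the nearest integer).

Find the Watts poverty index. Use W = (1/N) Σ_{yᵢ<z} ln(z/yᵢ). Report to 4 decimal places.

0.3879

Incomes under z: 27×$40 (q = 27 of N = 92).
Log gaps: ln(150/40) = 1.3218 (×27).
W = 35.687408 / 92 = 0.3879.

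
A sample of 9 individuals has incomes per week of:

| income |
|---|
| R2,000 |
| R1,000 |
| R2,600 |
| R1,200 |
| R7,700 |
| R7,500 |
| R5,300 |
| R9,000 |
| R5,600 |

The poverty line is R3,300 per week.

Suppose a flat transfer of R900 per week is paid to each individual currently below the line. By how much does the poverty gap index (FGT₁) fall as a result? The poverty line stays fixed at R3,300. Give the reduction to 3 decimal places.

0.114

Before: below the line — R1,000, R1,200, R2,000, R2,600; poverty gap index (FGT₁) = 0.21549.
After the R900 transfer: below the line — R1,900, R2,100, R2,900; poverty gap index (FGT₁) = 0.10101.
Reduction = 0.21549 − 0.10101 = 0.114.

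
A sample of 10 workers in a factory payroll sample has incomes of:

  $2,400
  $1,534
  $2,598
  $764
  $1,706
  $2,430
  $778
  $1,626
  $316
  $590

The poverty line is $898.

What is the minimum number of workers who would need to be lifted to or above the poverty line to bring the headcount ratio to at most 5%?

4

Currently q = 4 of N = 10 are below the line (H = 0.400).
A headcount ratio of at most 5% allows at most ⌊0.05 × 10⌋ = 0 poor workers.
So at least 4 − 0 = 4 must be lifted.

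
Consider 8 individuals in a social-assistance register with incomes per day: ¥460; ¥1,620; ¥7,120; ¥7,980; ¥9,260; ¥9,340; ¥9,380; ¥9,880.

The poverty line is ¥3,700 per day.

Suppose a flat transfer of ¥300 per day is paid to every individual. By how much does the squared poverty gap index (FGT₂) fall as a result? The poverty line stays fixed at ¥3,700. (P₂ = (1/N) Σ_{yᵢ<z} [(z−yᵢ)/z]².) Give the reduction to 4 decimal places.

0.0275

Before: below the line — ¥460, ¥1,620; squared poverty gap index (FGT₂) = 0.135354.
After the ¥300 transfer: below the line — ¥760, ¥1,920; squared poverty gap index (FGT₂) = 0.107852.
Reduction = 0.135354 − 0.107852 = 0.0275.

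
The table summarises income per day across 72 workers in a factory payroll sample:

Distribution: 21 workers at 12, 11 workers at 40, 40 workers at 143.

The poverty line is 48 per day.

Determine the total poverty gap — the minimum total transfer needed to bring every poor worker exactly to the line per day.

844

Poor units: 21×12, 11×40 (q = 32 of N = 72).
Individual gaps: 21×(48−12) = 756; 11×(48−40) = 88.
Aggregate gap = 844.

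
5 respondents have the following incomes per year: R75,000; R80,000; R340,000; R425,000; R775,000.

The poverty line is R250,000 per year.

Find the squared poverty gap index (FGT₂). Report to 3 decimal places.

Below z: R75,000, R80,000 (q = 2 of N = 5).
Normalized shortfalls: (250000−75000)/250000 = 0.7000; (250000−80000)/250000 = 0.6800.
Squared: 0.4900; 0.4624.
Sum = 0.952400; P₂ = 0.952400 / 5 = 0.190.

0.190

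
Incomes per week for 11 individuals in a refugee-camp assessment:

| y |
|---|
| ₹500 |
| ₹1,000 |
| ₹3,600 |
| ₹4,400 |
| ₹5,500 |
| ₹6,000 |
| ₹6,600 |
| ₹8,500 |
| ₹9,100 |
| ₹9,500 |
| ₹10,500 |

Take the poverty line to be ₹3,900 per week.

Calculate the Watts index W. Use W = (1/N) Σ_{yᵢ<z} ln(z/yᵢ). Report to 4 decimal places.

0.3177

Incomes under z: ₹500, ₹1,000, ₹3,600 (q = 3 of N = 11).
Log gaps: ln(3900/500) = 2.0541; ln(3900/1000) = 1.3610; ln(3900/3600) = 0.0800.
W = 3.495143 / 11 = 0.3177.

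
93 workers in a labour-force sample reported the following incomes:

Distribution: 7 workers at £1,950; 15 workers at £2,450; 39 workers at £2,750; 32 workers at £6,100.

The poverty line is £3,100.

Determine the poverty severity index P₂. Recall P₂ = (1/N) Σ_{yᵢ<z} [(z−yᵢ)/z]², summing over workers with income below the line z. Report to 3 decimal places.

0.023

Incomes under z: 7×£1,950, 15×£2,450, 39×£2,750 (q = 61 of N = 93).
Shortfall ratios: (3100−1950)/3100 = 0.3710 (×7); (3100−2450)/3100 = 0.2097 (×15); (3100−2750)/3100 = 0.1129 (×39).
Squared: 0.1376 (×7); 0.0440 (×15); 0.0127 (×39).
Sum = 2.119927; P₂ = 2.119927 / 93 = 0.023.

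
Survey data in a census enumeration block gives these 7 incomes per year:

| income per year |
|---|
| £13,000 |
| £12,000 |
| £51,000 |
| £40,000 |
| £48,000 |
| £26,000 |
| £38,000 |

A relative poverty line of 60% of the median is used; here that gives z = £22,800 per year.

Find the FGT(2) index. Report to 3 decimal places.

Below z: £12,000, £13,000 (q = 2 of N = 7).
Relative gaps: (22800−12000)/22800 = 0.4737; (22800−13000)/22800 = 0.4298.
Squared: 0.2244; 0.1847.
Sum = 0.409126; P₂ = 0.409126 / 7 = 0.058.

0.058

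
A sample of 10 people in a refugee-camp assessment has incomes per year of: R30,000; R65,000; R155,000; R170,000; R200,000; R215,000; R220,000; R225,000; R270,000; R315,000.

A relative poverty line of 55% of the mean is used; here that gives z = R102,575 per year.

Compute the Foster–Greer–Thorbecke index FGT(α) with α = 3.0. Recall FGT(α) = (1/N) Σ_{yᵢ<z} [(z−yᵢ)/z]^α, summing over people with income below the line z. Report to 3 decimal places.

0.040

Below the line: R30,000, R65,000 (q = 2 of N = 10).
Shortfall ratios: (102575−30000)/102575 = 0.7075; (102575−65000)/102575 = 0.3663.
Raised to α = 3.0: 0.35419; 0.04916.
Sum = 0.403346; FGT(3.0) = 0.403346 / 10 = 0.040.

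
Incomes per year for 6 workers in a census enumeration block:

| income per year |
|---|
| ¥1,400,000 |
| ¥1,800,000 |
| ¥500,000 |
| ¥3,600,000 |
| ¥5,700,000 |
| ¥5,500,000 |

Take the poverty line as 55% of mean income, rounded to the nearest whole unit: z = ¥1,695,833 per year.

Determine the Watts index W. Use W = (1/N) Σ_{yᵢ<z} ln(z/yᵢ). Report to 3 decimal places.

Below the line: ¥500,000, ¥1,400,000 (q = 2 of N = 6).
ln(z/y) terms: ln(1695833/500000) = 1.2213; ln(1695833/1400000) = 0.1917.
W = 1.413023 / 6 = 0.236.

0.236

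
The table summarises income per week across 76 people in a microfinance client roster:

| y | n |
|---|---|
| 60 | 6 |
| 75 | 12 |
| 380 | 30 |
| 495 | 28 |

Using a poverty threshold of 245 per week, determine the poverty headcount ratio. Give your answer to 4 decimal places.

0.2368

18 of the 76 people have income below 245.
H = 18/76 = 0.2368.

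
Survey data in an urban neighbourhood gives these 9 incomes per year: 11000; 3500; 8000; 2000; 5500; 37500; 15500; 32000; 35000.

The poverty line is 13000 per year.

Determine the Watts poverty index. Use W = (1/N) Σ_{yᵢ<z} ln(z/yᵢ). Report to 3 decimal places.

Poor units: 2000, 3500, 5500, 8000, 11000 (q = 5 of N = 9).
Log gaps: ln(13000/2000) = 1.8718; ln(13000/3500) = 1.3122; ln(13000/5500) = 0.8602; ln(13000/8000) = 0.4855; ln(13000/11000) = 0.1671.
W = 4.696752 / 9 = 0.522.

0.522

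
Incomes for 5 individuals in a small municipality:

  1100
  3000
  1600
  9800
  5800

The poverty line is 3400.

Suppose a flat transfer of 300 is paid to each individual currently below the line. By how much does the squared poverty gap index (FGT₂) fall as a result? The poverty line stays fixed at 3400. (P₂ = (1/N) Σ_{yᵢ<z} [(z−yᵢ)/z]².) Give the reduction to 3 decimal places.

Before: below the line — 1100, 1600, 3000; squared poverty gap index (FGT₂) = 0.15035.
After the 300 transfer: below the line — 1400, 1900, 3300; squared poverty gap index (FGT₂) = 0.10830.
Reduction = 0.15035 − 0.10830 = 0.042.

0.042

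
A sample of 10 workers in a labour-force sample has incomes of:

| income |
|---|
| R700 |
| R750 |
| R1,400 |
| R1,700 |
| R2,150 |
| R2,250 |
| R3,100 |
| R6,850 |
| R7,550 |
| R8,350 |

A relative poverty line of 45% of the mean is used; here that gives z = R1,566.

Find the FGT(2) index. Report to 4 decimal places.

0.0589

Poor units: R700, R750, R1,400 (q = 3 of N = 10).
Relative gaps: (1566−700)/1566 = 0.5530; (1566−750)/1566 = 0.5211; (1566−1400)/1566 = 0.1060.
Squared: 0.3058; 0.2715; 0.0112.
Sum = 0.588564; P₂ = 0.588564 / 10 = 0.0589.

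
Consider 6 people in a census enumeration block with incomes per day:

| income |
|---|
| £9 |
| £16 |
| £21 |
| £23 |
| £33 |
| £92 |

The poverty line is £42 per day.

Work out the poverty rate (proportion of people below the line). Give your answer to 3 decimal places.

5 of the 6 people have income below £42.
H = 5/6 = 0.833.

0.833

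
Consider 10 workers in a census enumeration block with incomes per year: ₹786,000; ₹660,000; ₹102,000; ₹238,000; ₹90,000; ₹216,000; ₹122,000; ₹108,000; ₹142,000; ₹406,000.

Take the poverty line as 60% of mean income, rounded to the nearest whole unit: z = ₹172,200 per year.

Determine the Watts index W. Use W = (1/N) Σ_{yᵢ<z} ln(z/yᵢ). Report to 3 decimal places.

Below the line: ₹90,000, ₹102,000, ₹108,000, ₹122,000, ₹142,000 (q = 5 of N = 10).
Log shortfalls: ln(172200/90000) = 0.6488; ln(172200/102000) = 0.5237; ln(172200/108000) = 0.4665; ln(172200/122000) = 0.3446; ln(172200/142000) = 0.1928.
W = 2.176521 / 10 = 0.218.

0.218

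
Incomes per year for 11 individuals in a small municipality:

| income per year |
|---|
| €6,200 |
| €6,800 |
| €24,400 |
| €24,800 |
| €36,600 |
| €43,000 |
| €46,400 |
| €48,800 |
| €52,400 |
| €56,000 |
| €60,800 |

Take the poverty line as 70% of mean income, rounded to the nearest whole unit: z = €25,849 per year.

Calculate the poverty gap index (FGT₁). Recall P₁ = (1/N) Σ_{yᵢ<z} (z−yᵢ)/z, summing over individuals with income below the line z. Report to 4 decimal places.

Below z: €6,200, €6,800, €24,400, €24,800 (q = 4 of N = 11).
Normalized shortfalls: (25849−6200)/25849 = 0.7601; (25849−6800)/25849 = 0.7369; (25849−24400)/25849 = 0.0561; (25849−24800)/25849 = 0.0406.
Σ = 1.593717. Dividing by the full population N = 11 gives P₁ = 0.1449.

0.1449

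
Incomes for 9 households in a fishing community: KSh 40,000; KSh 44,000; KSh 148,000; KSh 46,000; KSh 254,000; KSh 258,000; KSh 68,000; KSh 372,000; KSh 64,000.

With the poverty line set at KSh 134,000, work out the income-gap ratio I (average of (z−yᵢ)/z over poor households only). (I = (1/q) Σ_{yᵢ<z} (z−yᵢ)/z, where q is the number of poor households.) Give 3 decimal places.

Below the line: KSh 40,000, KSh 44,000, KSh 46,000, KSh 64,000, KSh 68,000 (q = 5 of N = 9).
Shortfall ratios (z−y)/z: 0.7015, 0.6716, 0.6567, 0.5224, 0.4925; sum = 3.044776.
The income-gap ratio divides by q (the poor only): 3.044776 / 5 = 0.609.

0.609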